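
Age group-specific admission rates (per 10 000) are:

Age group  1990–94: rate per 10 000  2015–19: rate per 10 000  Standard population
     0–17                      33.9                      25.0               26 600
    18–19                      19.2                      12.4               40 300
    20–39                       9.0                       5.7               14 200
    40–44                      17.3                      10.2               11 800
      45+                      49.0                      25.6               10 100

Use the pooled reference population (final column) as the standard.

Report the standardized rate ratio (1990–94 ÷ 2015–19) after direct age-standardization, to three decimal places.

Standard total = 103 000; weights = 0.2583, 0.3913, 0.1379, 0.1146, 0.0981.
1990–94: 0.2583×33.9 + 0.3913×19.2 + 0.1379×9.0 + 0.1146×17.3 + 0.0981×49.0 = 24.2946 per 10 000.
2015–19: 0.2583×25.0 + 0.3913×12.4 + 0.1379×5.7 + 0.1146×10.2 + 0.0981×25.6 = 15.7726 per 10 000.
Ratio = 24.2946 ÷ 15.7726 = 1.54030.

1.540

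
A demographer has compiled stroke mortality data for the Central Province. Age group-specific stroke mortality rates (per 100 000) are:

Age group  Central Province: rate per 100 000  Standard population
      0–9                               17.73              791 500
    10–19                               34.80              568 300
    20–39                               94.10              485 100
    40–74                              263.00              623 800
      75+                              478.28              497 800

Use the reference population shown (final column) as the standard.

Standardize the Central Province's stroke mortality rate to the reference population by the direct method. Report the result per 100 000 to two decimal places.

Standard total = 2 966 500; weights = 0.2668, 0.1916, 0.1635, 0.2103, 0.1678.
Standardized rate: 0.2668×17.73 + 0.1916×34.80 + 0.1635×94.10 + 0.2103×263.00 + 0.1678×478.28 = 162.3480 per 100 000.

162.35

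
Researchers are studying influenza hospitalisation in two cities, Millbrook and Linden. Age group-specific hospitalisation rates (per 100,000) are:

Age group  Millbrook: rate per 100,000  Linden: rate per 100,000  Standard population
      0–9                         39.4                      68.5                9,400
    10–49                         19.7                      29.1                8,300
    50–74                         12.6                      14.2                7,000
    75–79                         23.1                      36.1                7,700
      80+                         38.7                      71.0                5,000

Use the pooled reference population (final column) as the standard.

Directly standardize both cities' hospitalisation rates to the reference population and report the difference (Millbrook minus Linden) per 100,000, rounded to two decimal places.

Standard total = 37,400; weights = 0.2513, 0.2219, 0.1872, 0.2059, 0.1337.
Millbrook: 0.2513×39.4 + 0.2219×19.7 + 0.1872×12.6 + 0.2059×23.1 + 0.1337×38.7 = 26.5626 per 100,000.
Linden: 0.2513×68.5 + 0.2219×29.1 + 0.1872×14.2 + 0.2059×36.1 + 0.1337×71.0 = 43.2567 per 100,000.
Difference = 26.5626 − 43.2567 = -16.6941.

-16.69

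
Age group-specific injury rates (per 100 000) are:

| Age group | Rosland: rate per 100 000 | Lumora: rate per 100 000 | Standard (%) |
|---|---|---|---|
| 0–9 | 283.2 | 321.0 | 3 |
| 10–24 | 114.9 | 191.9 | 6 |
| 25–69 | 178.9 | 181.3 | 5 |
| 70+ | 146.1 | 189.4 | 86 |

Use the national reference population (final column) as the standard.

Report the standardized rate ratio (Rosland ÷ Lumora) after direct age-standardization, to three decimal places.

Standard weights: 0.03, 0.06, 0.05, 0.86.
Rosland: 0.0300×283.2 + 0.0600×114.9 + 0.0500×178.9 + 0.8600×146.1 = 149.9810 per 100 000.
Lumora: 0.0300×321.0 + 0.0600×191.9 + 0.0500×181.3 + 0.8600×189.4 = 193.0930 per 100 000.
Ratio = 149.9810 ÷ 193.0930 = 0.77673.

0.777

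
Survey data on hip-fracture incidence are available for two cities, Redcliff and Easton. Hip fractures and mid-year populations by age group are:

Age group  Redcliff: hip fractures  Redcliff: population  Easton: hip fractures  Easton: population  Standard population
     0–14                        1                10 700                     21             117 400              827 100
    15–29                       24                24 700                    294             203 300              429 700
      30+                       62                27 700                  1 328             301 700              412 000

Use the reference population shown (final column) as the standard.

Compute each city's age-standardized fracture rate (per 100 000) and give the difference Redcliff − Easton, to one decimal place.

Age-specific rates per 100 000 for Redcliff: 9.35, 97.17, 223.83.
For Easton: 17.89, 144.61, 440.17.
Standard total = 1 668 800; weights = 0.4956, 0.2575, 0.2469.
Redcliff: 0.4956×9.35 + 0.2575×97.17 + 0.2469×223.83 = 84.9106 per 100 000.
Easton: 0.4956×17.89 + 0.2575×144.61 + 0.2469×440.17 = 154.7737 per 100 000.
Difference = 84.9106 − 154.7737 = -69.8632.

-69.9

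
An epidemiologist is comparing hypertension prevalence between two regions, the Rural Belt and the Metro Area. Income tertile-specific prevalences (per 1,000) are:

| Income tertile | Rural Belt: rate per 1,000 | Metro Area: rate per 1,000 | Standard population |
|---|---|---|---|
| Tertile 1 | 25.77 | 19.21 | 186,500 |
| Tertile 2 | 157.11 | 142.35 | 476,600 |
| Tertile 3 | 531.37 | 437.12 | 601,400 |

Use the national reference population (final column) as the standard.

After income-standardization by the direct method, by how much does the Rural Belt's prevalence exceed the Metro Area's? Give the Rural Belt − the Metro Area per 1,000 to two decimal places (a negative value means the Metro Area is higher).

Standard total = 1,264,500; weights = 0.1475, 0.3769, 0.4756.
The Rural Belt: 0.1475×25.77 + 0.3769×157.11 + 0.4756×531.37 = 315.7380 per 1,000.
The Metro Area: 0.1475×19.21 + 0.3769×142.35 + 0.4756×437.12 = 264.3817 per 1,000.
Difference = 315.7380 − 264.3817 = 51.3563.

51.36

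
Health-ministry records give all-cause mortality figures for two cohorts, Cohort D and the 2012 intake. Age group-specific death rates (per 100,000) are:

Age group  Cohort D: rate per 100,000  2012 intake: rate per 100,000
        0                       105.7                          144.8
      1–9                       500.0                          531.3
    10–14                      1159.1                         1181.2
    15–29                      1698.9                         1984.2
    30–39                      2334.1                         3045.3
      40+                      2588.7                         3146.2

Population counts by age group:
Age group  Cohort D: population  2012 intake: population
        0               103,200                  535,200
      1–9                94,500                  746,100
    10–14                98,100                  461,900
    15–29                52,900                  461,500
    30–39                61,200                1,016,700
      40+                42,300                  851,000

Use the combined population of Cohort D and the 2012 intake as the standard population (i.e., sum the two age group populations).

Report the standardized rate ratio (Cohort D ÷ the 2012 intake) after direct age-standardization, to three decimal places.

0.823

Combined standard total = 4,524,600; weights = 0.1411, 0.1858, 0.1238, 0.1137, 0.2382, 0.1974.
Cohort D: 0.1411×105.7 + 0.1858×500.0 + 0.1238×1159.1 + 0.1137×1698.9 + 0.2382×2334.1 + 0.1974×2588.7 = 1511.5593 per 100,000.
The 2012 intake: 0.1411×144.8 + 0.1858×531.3 + 0.1238×1181.2 + 0.1137×1984.2 + 0.2382×3045.3 + 0.1974×3146.2 = 1837.5602 per 100,000.
Ratio = 1511.5593 ÷ 1837.5602 = 0.82259.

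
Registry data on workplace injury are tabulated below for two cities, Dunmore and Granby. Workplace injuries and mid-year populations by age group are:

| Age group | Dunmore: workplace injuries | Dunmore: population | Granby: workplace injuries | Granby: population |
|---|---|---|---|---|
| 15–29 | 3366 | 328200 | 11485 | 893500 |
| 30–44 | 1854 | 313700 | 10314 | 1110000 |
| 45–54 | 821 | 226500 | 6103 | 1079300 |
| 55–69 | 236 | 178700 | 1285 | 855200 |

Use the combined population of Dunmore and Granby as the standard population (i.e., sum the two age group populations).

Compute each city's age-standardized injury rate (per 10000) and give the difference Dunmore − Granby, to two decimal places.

-21.72

Age-specific rates per 10000 for Dunmore: 102.56, 59.10, 36.25, 13.21.
For Granby: 128.54, 92.92, 56.55, 15.03.
Combined standard total = 4985100; weights = 0.2451, 0.2856, 0.2619, 0.2074.
Dunmore: 0.2451×102.56 + 0.2856×59.10 + 0.2619×36.25 + 0.2074×13.21 = 54.2466 per 10000.
Granby: 0.2451×128.54 + 0.2856×92.92 + 0.2619×56.55 + 0.2074×15.03 = 75.9660 per 10000.
Difference = 54.2466 − 75.9660 = -21.7194.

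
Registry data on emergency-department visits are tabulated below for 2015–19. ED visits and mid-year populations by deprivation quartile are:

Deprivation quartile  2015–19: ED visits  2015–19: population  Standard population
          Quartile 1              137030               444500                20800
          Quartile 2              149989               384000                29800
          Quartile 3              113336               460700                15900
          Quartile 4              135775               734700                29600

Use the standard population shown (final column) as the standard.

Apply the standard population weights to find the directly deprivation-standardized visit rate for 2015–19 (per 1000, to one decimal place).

285.5

Deprivation-specific rates per 1000 for 2015–19: 308.279, 390.596, 246.008, 184.803.
Standard total = 96100; weights = 0.2164, 0.3101, 0.1655, 0.3080.
Standardized rate: 0.2164×308.279 + 0.3101×390.596 + 0.1655×246.008 + 0.3080×184.803 = 285.4702 per 1000.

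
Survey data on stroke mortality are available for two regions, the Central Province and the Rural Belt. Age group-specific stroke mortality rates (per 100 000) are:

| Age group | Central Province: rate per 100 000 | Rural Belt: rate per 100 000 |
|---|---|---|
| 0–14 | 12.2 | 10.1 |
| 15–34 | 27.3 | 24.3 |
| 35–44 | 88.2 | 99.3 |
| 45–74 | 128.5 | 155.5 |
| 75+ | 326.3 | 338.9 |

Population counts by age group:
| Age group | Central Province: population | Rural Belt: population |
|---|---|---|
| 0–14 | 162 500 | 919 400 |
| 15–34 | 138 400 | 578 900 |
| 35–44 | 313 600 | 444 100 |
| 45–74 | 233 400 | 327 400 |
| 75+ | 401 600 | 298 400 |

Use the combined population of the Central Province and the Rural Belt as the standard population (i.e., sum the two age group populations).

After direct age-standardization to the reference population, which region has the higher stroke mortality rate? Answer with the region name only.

Rural Belt

Combined standard total = 3 817 700; weights = 0.2834, 0.1879, 0.1985, 0.1469, 0.1834.
The Central Province: 0.2834×12.2 + 0.1879×27.3 + 0.1985×88.2 + 0.1469×128.5 + 0.1834×326.3 = 104.7970 per 100 000.
The Rural Belt: 0.2834×10.1 + 0.1879×24.3 + 0.1985×99.3 + 0.1469×155.5 + 0.1834×338.9 = 112.1177 per 100 000.
The crude rates (155.63 vs 85.46) would put the Central Province higher, but that reflects its age composition; once standardized to a common age structure, the Rural Belt has the higher underlying rate.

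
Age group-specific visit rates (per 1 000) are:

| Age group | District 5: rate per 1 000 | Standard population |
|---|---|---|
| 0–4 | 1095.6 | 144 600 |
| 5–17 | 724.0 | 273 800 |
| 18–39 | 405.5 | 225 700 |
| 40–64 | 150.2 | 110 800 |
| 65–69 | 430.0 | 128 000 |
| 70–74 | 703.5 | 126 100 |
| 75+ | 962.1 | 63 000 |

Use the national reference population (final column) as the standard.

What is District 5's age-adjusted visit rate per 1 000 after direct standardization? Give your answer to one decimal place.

624.2

Standard total = 1 072 000; weights = 0.1349, 0.2554, 0.2105, 0.1034, 0.1194, 0.1176, 0.0588.
Standardized rate: 0.1349×1095.6 + 0.2554×724.0 + 0.2105×405.5 + 0.1034×150.2 + 0.1194×430.0 + 0.1176×703.5 + 0.0588×962.1 = 624.2371 per 1 000.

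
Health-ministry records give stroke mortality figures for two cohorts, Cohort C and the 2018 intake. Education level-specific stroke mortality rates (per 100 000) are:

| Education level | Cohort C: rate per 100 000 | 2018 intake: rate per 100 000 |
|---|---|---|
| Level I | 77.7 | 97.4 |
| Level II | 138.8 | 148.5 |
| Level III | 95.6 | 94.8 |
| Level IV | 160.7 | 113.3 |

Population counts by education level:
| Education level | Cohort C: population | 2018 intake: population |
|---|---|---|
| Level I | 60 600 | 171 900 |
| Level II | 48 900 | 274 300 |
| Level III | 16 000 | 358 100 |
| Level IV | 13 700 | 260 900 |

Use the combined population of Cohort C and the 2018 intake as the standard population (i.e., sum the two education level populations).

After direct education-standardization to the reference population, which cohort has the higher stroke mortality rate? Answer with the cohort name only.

Combined standard total = 1 204 400; weights = 0.1930, 0.2683, 0.3106, 0.2280.
Cohort C: 0.1930×77.7 + 0.2683×138.8 + 0.3106×95.6 + 0.2280×160.7 = 118.5799 per 100 000.
The 2018 intake: 0.1930×97.4 + 0.2683×148.5 + 0.3106×94.8 + 0.2280×113.3 = 113.9302 per 100 000.
The crude rates (109.39 vs 113.58) would put the 2018 intake higher, but that reflects its education composition; once standardized to a common education structure, Cohort C has the higher underlying rate.

Cohort C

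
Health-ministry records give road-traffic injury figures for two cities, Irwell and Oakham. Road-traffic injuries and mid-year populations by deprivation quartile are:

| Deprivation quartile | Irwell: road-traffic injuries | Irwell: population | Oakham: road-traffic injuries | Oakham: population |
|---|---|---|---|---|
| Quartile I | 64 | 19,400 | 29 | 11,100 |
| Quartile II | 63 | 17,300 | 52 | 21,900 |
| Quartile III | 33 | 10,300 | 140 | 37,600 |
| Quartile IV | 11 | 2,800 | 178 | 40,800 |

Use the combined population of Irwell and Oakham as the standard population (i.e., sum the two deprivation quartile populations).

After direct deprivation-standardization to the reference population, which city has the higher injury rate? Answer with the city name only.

Deprivation-specific rates per 100,000 for Irwell: 329.90, 364.16, 320.39, 392.86.
For Oakham: 261.26, 237.44, 372.34, 436.27.
Combined standard total = 161,200; weights = 0.1892, 0.2432, 0.2971, 0.2705.
Irwell: 0.1892×329.90 + 0.2432×364.16 + 0.2971×320.39 + 0.2705×392.86 = 352.4328 per 100,000.
Oakham: 0.1892×261.26 + 0.2432×237.44 + 0.2971×372.34 + 0.2705×436.27 = 335.8121 per 100,000.
The crude rates (343.37 vs 358.17) would put Oakham higher, but that reflects its deprivation composition; once standardized to a common deprivation structure, Irwell has the higher underlying rate.

Irwell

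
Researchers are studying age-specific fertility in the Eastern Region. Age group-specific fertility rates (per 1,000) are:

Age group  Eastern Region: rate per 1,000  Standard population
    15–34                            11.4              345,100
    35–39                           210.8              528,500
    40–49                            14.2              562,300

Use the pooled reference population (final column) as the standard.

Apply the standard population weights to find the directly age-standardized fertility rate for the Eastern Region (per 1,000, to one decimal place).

85.9

Standard total = 1,435,900; weights = 0.2403, 0.3681, 0.3916.
Standardized rate: 0.2403×11.4 + 0.3681×210.8 + 0.3916×14.2 = 85.8880 per 1,000.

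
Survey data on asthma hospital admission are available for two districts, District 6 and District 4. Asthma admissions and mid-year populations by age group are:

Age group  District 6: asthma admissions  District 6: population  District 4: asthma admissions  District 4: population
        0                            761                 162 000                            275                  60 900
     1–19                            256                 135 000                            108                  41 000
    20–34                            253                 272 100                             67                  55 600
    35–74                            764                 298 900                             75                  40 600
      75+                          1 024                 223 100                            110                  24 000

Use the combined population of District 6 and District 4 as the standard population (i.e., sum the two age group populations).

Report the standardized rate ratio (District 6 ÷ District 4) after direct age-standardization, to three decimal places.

1.017

Age-specific rates per 10 000 for District 6: 46.98, 18.96, 9.30, 25.56, 45.90.
For District 4: 45.16, 26.34, 12.05, 18.47, 45.83.
Combined standard total = 1 313 200; weights = 0.1697, 0.1340, 0.2495, 0.2585, 0.1882.
District 6: 0.1697×46.98 + 0.1340×18.96 + 0.2495×9.30 + 0.2585×25.56 + 0.1882×45.90 = 28.0799 per 10 000.
District 4: 0.1697×45.16 + 0.1340×26.34 + 0.2495×12.05 + 0.2585×18.47 + 0.1882×45.83 = 27.6022 per 10 000.
Ratio = 28.0799 ÷ 27.6022 = 1.01731.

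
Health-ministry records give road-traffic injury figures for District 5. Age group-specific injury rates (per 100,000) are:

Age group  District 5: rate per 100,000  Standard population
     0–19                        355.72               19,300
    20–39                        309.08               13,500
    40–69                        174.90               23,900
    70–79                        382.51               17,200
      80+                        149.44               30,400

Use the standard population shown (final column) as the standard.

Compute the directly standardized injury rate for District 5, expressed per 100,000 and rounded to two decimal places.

Standard total = 104,300; weights = 0.1850, 0.1294, 0.2291, 0.1649, 0.2915.
Standardized rate: 0.1850×355.72 + 0.1294×309.08 + 0.2291×174.90 + 0.1649×382.51 + 0.2915×149.44 = 252.5430 per 100,000.

252.54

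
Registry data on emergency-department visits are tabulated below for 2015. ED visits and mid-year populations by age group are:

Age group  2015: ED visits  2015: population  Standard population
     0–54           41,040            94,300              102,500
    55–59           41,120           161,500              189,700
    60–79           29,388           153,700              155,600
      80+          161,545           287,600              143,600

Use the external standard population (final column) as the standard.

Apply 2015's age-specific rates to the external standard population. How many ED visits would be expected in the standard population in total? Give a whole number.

Age-specific rates per 1,000 for 2015: 435.207, 254.613, 191.204, 561.700.
Expected ED visits = Σ (standard pop × age-specific rate ÷ 1,000)
= 102,500×435.207/1,000 + 189,700×254.613/1,000 + 155,600×191.204/1,000 + 143,600×561.700/1,000
= 44608.70 + 48300.09 + 29751.29 + 80660.16 = 203320.23.

203320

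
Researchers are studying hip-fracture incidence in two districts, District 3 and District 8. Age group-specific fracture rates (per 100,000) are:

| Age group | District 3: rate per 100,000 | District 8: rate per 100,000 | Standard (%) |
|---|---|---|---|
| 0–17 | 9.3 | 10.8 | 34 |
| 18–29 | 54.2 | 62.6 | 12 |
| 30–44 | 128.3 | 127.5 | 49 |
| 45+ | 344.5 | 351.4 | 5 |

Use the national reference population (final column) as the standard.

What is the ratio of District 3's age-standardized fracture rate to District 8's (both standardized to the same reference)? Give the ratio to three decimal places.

0.984

Standard weights: 0.34, 0.12, 0.49, 0.05.
District 3: 0.3400×9.3 + 0.1200×54.2 + 0.4900×128.3 + 0.0500×344.5 = 89.7580 per 100,000.
District 8: 0.3400×10.8 + 0.1200×62.6 + 0.4900×127.5 + 0.0500×351.4 = 91.2290 per 100,000.
Ratio = 89.7580 ÷ 91.2290 = 0.98388.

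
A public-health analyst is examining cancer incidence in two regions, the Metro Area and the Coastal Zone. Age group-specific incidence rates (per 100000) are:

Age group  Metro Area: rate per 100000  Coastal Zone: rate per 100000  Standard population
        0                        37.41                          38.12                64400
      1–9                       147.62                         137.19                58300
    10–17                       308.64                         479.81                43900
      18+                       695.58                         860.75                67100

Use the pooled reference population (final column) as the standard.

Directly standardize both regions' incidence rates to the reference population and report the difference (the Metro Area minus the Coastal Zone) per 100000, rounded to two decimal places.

Standard total = 233700; weights = 0.2756, 0.2495, 0.1878, 0.2871.
The Metro Area: 0.2756×37.41 + 0.2495×147.62 + 0.1878×308.64 + 0.2871×695.58 = 304.8274 per 100000.
The Coastal Zone: 0.2756×38.12 + 0.2495×137.19 + 0.1878×479.81 + 0.2871×860.75 = 381.9987 per 100000.
Difference = 304.8274 − 381.9987 = -77.1713.

-77.17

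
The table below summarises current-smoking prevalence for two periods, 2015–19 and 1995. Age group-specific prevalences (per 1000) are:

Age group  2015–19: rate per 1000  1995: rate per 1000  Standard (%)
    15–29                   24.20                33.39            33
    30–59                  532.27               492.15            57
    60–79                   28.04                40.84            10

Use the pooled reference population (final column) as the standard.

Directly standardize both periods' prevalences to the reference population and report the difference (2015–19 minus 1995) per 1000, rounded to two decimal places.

Standard weights: 0.33, 0.57, 0.10.
2015–19: 0.3300×24.20 + 0.5700×532.27 + 0.1000×28.04 = 314.1839 per 1000.
1995: 0.3300×33.39 + 0.5700×492.15 + 0.1000×40.84 = 295.6282 per 1000.
Difference = 314.1839 − 295.6282 = 18.5557.

18.56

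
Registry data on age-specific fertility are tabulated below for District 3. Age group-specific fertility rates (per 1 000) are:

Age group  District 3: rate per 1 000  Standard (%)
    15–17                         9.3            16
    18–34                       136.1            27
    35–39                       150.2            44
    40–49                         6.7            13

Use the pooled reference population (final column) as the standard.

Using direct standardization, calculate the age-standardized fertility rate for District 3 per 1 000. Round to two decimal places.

Standard weights: 0.16, 0.27, 0.44, 0.13.
Standardized rate: 0.1600×9.3 + 0.2700×136.1 + 0.4400×150.2 + 0.1300×6.7 = 105.1940 per 1 000.

105.19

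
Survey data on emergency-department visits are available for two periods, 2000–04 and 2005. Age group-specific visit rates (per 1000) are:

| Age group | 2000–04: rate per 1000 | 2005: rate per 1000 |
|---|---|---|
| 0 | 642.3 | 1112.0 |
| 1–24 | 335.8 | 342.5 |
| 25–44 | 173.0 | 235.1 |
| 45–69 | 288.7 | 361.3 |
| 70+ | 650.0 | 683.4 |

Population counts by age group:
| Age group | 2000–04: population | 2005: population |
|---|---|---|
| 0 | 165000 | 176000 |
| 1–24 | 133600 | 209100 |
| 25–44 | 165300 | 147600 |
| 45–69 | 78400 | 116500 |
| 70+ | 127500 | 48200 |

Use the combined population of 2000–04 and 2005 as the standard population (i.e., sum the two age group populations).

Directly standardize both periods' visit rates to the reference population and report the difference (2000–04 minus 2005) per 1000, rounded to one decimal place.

-147.7

Combined standard total = 1367200; weights = 0.2494, 0.2507, 0.2289, 0.1426, 0.1285.
2000–04: 0.2494×642.3 + 0.2507×335.8 + 0.2289×173.0 + 0.1426×288.7 + 0.1285×650.0 = 408.6507 per 1000.
2005: 0.2494×1112.0 + 0.2507×342.5 + 0.2289×235.1 + 0.1426×361.3 + 0.1285×683.4 = 556.3343 per 1000.
Difference = 408.6507 − 556.3343 = -147.6836.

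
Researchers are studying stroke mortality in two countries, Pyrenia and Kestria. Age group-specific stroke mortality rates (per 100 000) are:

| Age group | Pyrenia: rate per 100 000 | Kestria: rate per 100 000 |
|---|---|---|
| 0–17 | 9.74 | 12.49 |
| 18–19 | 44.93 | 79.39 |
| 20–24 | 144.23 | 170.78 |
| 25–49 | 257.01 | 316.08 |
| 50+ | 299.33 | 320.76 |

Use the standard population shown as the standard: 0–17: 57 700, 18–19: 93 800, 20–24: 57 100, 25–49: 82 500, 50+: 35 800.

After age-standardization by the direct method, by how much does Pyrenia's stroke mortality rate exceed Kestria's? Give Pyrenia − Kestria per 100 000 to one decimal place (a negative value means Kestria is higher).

Standard total = 326 900; weights = 0.1765, 0.2869, 0.1747, 0.2524, 0.1095.
Pyrenia: 0.1765×9.74 + 0.2869×44.93 + 0.1747×144.23 + 0.2524×257.01 + 0.1095×299.33 = 137.4466 per 100 000.
Kestria: 0.1765×12.49 + 0.2869×79.39 + 0.1747×170.78 + 0.2524×316.08 + 0.1095×320.76 = 169.7118 per 100 000.
Difference = 137.4466 − 169.7118 = -32.2652.

-32.3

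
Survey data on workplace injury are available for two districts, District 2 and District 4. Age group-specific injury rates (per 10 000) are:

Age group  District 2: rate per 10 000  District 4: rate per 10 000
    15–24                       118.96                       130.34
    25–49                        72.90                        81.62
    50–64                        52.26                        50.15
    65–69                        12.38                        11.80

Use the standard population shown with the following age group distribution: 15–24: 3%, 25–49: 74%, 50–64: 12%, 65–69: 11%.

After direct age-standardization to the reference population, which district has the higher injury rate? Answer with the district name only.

Standard weights: 0.03, 0.74, 0.12, 0.11.
District 2: 0.0300×118.96 + 0.7400×72.90 + 0.1200×52.26 + 0.1100×12.38 = 65.1478 per 10 000.
District 4: 0.0300×130.34 + 0.7400×81.62 + 0.1200×50.15 + 0.1100×11.80 = 71.6250 per 10 000.

District 4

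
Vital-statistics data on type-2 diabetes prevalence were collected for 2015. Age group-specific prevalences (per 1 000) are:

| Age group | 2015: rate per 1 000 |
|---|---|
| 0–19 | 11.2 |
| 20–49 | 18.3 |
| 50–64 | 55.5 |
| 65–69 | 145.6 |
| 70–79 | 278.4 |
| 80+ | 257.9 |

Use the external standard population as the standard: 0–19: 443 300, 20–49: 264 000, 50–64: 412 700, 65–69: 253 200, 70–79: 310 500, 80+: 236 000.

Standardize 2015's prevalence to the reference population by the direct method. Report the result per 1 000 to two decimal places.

Standard total = 1 919 700; weights = 0.2309, 0.1375, 0.2150, 0.1319, 0.1617, 0.1229.
Standardized rate: 0.2309×11.2 + 0.1375×18.3 + 0.2150×55.5 + 0.1319×145.6 + 0.1617×278.4 + 0.1229×257.9 = 112.9731 per 1 000.

112.97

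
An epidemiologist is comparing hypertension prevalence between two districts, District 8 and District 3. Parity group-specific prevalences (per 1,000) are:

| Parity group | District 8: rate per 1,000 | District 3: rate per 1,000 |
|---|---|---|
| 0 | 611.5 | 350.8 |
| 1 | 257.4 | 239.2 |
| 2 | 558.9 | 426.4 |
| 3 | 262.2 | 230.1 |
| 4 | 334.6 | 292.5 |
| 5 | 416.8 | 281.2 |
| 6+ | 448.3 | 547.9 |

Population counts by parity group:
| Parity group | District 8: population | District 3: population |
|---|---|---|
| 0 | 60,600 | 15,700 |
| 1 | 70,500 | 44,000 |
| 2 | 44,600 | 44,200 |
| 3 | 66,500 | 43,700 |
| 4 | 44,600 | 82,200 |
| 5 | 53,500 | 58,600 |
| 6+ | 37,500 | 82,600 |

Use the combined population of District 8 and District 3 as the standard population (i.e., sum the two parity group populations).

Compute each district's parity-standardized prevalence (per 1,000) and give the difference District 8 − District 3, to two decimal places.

61.24

Combined standard total = 748,800; weights = 0.1019, 0.1529, 0.1186, 0.1472, 0.1693, 0.1497, 0.1604.
District 8: 0.1019×611.5 + 0.1529×257.4 + 0.1186×558.9 + 0.1472×262.2 + 0.1693×334.6 + 0.1497×416.8 + 0.1604×448.3 = 397.4972 per 1,000.
District 3: 0.1019×350.8 + 0.1529×239.2 + 0.1186×426.4 + 0.1472×230.1 + 0.1693×292.5 + 0.1497×281.2 + 0.1604×547.9 = 336.2581 per 1,000.
Difference = 397.4972 − 336.2581 = 61.2391.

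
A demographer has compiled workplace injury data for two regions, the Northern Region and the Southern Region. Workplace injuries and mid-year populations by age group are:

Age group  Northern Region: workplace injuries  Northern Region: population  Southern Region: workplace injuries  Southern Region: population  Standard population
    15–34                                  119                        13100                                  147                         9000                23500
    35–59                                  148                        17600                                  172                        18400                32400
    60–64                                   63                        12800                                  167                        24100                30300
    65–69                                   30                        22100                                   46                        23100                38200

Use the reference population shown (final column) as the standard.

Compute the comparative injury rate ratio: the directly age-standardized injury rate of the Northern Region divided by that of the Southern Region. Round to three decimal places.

0.706

Age-specific rates per 10000 for the Northern Region: 90.84, 84.09, 49.22, 13.57.
For the Southern Region: 163.33, 93.48, 69.29, 19.91.
Standard total = 124400; weights = 0.1889, 0.2605, 0.2436, 0.3071.
The Northern Region: 0.1889×90.84 + 0.2605×84.09 + 0.2436×49.22 + 0.3071×13.57 = 55.2183 per 10000.
The Southern Region: 0.1889×163.33 + 0.2605×93.48 + 0.2436×69.29 + 0.3071×19.91 = 78.1941 per 10000.
Ratio = 55.2183 ÷ 78.1941 = 0.70617.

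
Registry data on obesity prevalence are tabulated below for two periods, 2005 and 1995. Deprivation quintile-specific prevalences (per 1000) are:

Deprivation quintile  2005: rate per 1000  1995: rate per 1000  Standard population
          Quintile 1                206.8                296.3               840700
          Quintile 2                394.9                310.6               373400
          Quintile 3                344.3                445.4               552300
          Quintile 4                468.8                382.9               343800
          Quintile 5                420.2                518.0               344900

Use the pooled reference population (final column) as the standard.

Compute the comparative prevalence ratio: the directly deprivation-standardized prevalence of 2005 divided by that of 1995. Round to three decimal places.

Standard total = 2455100; weights = 0.3424, 0.1521, 0.2250, 0.1400, 0.1405.
2005: 0.3424×206.8 + 0.1521×394.9 + 0.2250×344.3 + 0.1400×468.8 + 0.1405×420.2 = 333.0087 per 1000.
1995: 0.3424×296.3 + 0.1521×310.6 + 0.2250×445.4 + 0.1400×382.9 + 0.1405×518.0 = 375.2886 per 1000.
Ratio = 333.0087 ÷ 375.2886 = 0.88734.

0.887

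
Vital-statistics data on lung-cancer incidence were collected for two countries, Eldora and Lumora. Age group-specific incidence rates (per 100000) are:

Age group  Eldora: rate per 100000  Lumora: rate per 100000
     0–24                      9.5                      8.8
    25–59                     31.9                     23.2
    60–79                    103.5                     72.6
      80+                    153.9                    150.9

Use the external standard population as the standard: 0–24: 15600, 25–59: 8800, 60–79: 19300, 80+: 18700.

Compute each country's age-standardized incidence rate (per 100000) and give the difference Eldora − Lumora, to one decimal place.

Standard total = 62400; weights = 0.2500, 0.1410, 0.3093, 0.2997.
Eldora: 0.2500×9.5 + 0.1410×31.9 + 0.3093×103.5 + 0.2997×153.9 = 85.0064 per 100000.
Lumora: 0.2500×8.8 + 0.1410×23.2 + 0.3093×72.6 + 0.2997×150.9 = 73.1482 per 100000.
Difference = 85.0064 − 73.1482 = 11.8582.

11.9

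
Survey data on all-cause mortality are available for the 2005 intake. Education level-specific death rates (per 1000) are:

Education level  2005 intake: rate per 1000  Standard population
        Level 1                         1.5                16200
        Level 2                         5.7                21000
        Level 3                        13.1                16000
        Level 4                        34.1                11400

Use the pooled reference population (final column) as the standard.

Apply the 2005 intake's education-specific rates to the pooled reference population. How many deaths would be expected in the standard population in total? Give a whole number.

742

Expected deaths = Σ (standard pop × education-specific rate ÷ 1000)
= 16200×1.5/1000 + 21000×5.7/1000 + 16000×13.1/1000 + 11400×34.1/1000
= 24.30 + 119.70 + 209.60 + 388.74 = 742.34.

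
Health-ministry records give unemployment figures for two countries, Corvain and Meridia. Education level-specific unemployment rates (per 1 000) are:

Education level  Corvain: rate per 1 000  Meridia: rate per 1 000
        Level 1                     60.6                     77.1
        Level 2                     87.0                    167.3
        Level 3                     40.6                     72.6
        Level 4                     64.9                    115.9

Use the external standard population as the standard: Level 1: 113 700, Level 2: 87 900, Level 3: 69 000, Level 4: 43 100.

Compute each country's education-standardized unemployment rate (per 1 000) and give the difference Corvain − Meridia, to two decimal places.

Standard total = 313 700; weights = 0.3624, 0.2802, 0.2200, 0.1374.
Corvain: 0.3624×60.6 + 0.2802×87.0 + 0.2200×40.6 + 0.1374×64.9 = 64.1891 per 1 000.
Meridia: 0.3624×77.1 + 0.2802×167.3 + 0.2200×72.6 + 0.1374×115.9 = 106.7154 per 1 000.
Difference = 64.1891 − 106.7154 = -42.5264.

-42.53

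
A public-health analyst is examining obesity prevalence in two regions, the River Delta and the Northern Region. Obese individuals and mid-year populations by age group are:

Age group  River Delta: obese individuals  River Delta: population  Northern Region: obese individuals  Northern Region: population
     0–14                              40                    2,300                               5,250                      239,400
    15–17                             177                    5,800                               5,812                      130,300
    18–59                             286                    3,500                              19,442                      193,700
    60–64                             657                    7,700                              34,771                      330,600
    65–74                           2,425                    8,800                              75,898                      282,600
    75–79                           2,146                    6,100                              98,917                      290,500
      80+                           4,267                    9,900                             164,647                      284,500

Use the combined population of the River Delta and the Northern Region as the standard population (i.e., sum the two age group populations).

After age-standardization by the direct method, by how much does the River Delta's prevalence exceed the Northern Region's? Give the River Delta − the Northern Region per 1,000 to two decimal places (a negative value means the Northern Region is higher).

Age-specific rates per 1,000 for the River Delta: 17.391, 30.517, 81.714, 85.325, 275.568, 351.803, 431.010.
For the Northern Region: 21.930, 44.605, 100.372, 105.175, 268.570, 340.506, 578.724.
Combined standard total = 1,795,700; weights = 0.1346, 0.0758, 0.1098, 0.1884, 0.1623, 0.1652, 0.1639.
The River Delta: 0.1346×17.391 + 0.0758×30.517 + 0.1098×81.714 + 0.1884×85.325 + 0.1623×275.568 + 0.1652×351.803 + 0.1639×431.010 = 203.1915 per 1,000.
The Northern Region: 0.1346×21.930 + 0.0758×44.605 + 0.1098×100.372 + 0.1884×105.175 + 0.1623×268.570 + 0.1652×340.506 + 0.1639×578.724 = 231.8746 per 1,000.
Difference = 203.1915 − 231.8746 = -28.6830.

-28.68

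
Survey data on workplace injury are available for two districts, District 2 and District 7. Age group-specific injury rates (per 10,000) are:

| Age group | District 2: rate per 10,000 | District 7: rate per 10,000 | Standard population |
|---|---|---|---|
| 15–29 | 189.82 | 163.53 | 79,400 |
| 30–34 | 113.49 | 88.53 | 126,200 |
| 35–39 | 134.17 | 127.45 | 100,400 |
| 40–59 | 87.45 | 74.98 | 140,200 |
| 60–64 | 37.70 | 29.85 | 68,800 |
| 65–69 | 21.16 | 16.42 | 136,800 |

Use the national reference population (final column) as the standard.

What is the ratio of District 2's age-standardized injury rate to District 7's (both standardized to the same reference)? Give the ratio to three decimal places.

Standard total = 651,800; weights = 0.1218, 0.1936, 0.1540, 0.2151, 0.1056, 0.2099.
District 2: 0.1218×189.82 + 0.1936×113.49 + 0.1540×134.17 + 0.2151×87.45 + 0.1056×37.70 + 0.2099×21.16 = 92.9944 per 10,000.
District 7: 0.1218×163.53 + 0.1936×88.53 + 0.1540×127.45 + 0.2151×74.98 + 0.1056×29.85 + 0.2099×16.42 = 79.4183 per 10,000.
Ratio = 92.9944 ÷ 79.4183 = 1.17094.

1.171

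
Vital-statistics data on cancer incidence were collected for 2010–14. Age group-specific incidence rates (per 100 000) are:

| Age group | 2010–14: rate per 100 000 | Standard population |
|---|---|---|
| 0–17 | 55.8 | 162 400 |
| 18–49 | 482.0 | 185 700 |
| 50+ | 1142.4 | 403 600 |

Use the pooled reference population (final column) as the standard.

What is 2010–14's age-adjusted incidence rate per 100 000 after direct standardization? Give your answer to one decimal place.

Standard total = 751 700; weights = 0.2160, 0.2470, 0.5369.
Standardized rate: 0.2160×55.8 + 0.2470×482.0 + 0.5369×1142.4 = 744.5017 per 100 000.

744.5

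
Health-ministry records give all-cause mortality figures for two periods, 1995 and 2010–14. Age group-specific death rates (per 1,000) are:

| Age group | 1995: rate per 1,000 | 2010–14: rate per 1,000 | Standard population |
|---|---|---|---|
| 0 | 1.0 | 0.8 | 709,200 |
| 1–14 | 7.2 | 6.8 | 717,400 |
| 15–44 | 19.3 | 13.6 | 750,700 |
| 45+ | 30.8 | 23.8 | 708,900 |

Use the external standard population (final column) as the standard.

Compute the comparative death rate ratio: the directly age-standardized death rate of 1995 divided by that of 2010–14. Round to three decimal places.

Standard total = 2,886,200; weights = 0.2457, 0.2486, 0.2601, 0.2456.
1995: 0.2457×1.0 + 0.2486×7.2 + 0.2601×19.3 + 0.2456×30.8 = 14.6203 per 1,000.
2010–14: 0.2457×0.8 + 0.2486×6.8 + 0.2601×13.6 + 0.2456×23.8 = 11.2698 per 1,000.
Ratio = 14.6203 ÷ 11.2698 = 1.29729.

1.297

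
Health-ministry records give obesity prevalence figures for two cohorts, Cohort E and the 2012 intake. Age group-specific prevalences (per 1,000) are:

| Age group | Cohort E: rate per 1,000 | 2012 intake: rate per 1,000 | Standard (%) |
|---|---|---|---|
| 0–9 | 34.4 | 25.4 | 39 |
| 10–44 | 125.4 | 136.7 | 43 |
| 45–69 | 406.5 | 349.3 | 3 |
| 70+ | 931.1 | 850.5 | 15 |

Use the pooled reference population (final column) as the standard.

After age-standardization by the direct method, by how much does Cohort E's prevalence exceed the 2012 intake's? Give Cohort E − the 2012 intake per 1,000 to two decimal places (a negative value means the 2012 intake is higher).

Standard weights: 0.39, 0.43, 0.03, 0.15.
Cohort E: 0.3900×34.4 + 0.4300×125.4 + 0.0300×406.5 + 0.1500×931.1 = 219.1980 per 1,000.
The 2012 intake: 0.3900×25.4 + 0.4300×136.7 + 0.0300×349.3 + 0.1500×850.5 = 206.7410 per 1,000.
Difference = 219.1980 − 206.7410 = 12.4570.

12.46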